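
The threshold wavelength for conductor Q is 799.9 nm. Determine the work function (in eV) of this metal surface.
1.55 eV

At the threshold wavelength, photon energy equals work function:
φ = hc/λ₀

Calculating:
φ = (6.626×10⁻³⁴ J·s)(3×10⁸ m/s) / (799.9×10⁻⁹ m)
φ = 1.55 eV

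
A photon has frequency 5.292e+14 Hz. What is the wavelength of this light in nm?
566.50 nm

Using the wave equation: c = fλ

Solving for wavelength:
λ = c/f = (3×10⁸ m/s) / (5.292e+14 Hz)
λ = 566.50 nm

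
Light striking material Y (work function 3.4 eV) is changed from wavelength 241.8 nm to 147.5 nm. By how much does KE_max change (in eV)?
3.2782 eV

Using Einstein's equation: KE_max = hc/λ - φ

For λ₁ = 241.8 nm:
KE₁ = hc/λ₁ - φ = 5.1276 - 3.4 = 1.7276 eV

For λ₂ = 147.5 nm:
KE₂ = hc/λ₂ - φ = 8.4057 - 3.4 = 5.0057 eV

Change in KE:
ΔKE = KE₂ - KE₁ = 5.0057 - 1.7276 = 3.2782 eV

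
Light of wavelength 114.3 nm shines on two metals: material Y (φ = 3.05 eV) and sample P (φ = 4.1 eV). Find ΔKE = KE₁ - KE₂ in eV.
1.0500 eV

Using KE_max = hc/λ - φ for each metal:

Photon energy: E = hc/λ = 10.8473 eV

For material Y (φ₁ = 3.05 eV):
KE₁ = E - φ₁ = 10.8473 - 3.05 = 7.7973 eV

For sample P (φ₂ = 4.1 eV):
KE₂ = E - φ₂ = 10.8473 - 4.1 = 6.7473 eV

Difference:
ΔKE = KE₁ - KE₂ = 7.7973 - 6.7473 = 1.0500 eV

Note: The difference equals the difference in work functions: 4.1 - 3.05 = 1.05 eV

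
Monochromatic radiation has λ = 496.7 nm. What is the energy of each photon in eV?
2.4962 eV

Using E = hf = hc/λ:

E = hc/λ = (6.626×10⁻³⁴ J·s)(3×10⁸ m/s) / (496.7×10⁻⁹ m)
E = 2.4962 eV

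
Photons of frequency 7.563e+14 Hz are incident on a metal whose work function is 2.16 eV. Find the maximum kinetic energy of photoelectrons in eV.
0.9678 eV

Using Einstein's photoelectric equation: KE_max = hf - φ

First, calculate the photon energy:
E_photon = hf = (6.626×10⁻³⁴ J·s)(7.563e+14 Hz)
E_photon = 3.1278 eV

Then, the maximum kinetic energy:
KE_max = E_photon - φ = 3.1278 eV - 2.16 eV = 0.9678 eV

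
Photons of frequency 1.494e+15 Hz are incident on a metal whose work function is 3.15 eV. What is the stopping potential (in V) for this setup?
3.0287 V

The stopping potential V_s satisfies: eV_s = KE_max

First, find KE_max using Einstein's equation:
E_photon = hf = (6.626×10⁻³⁴ J·s)(1.494e+15 Hz) = 6.1787 eV
KE_max = E_photon - φ = 6.1787 - 3.15 = 3.0287 eV

Since eV_s = KE_max:
V_s = KE_max/e = 3.0287 V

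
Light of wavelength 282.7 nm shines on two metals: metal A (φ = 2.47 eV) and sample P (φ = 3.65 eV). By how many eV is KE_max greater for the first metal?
1.1800 eV

Using KE_max = hc/λ - φ for each metal:

Photon energy: E = hc/λ = 4.3857 eV

For metal A (φ₁ = 2.47 eV):
KE₁ = E - φ₁ = 4.3857 - 2.47 = 1.9157 eV

For sample P (φ₂ = 3.65 eV):
KE₂ = E - φ₂ = 4.3857 - 3.65 = 0.7357 eV

Difference:
ΔKE = KE₁ - KE₂ = 1.9157 - 0.7357 = 1.1800 eV

Note: The difference equals the difference in work functions: 3.65 - 2.47 = 1.18 eV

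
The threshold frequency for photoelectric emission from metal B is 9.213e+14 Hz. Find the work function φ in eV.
3.81 eV

At the threshold frequency, photon energy equals work function:
φ = hf₀

Calculating:
φ = (6.626×10⁻³⁴ J·s)(9.213e+14 Hz)
φ = 3.81 eV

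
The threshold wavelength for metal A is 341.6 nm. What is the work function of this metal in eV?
3.63 eV

At the threshold wavelength, photon energy equals work function:
φ = hc/λ₀

Calculating:
φ = (6.626×10⁻³⁴ J·s)(3×10⁸ m/s) / (341.6×10⁻⁹ m)
φ = 3.63 eV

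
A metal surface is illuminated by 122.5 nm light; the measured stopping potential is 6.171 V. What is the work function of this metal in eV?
3.95 eV

The stopping potential gives the maximum kinetic energy: KE_max = eV_s = 6.171 eV

From Einstein's photoelectric equation: KE_max = hc/λ - φ
Rearranging: φ = hc/λ - KE_max

Calculate photon energy:
E_photon = hc/λ = (6.626×10⁻³⁴ J·s)(3×10⁸ m/s) / (122.5×10⁻⁹ m) = 10.1212 eV

Therefore:
φ = 10.1212 - 6.171 = 3.95 eV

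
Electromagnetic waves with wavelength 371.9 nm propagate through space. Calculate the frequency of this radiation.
8.0611e+14 Hz

Using the wave equation: c = fλ

Solving for frequency:
f = c/λ = (3×10⁸ m/s) / (371.9×10⁻⁹ m)
f = 8.0611e+14 Hz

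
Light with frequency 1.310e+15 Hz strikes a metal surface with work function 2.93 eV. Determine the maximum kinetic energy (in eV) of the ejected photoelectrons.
2.4877 eV

Using Einstein's photoelectric equation: KE_max = hf - φ

First, calculate the photon energy:
E_photon = hf = (6.626×10⁻³⁴ J·s)(1.310e+15 Hz)
E_photon = 5.4177 eV

Then, the maximum kinetic energy:
KE_max = E_photon - φ = 5.4177 eV - 2.93 eV = 2.4877 eV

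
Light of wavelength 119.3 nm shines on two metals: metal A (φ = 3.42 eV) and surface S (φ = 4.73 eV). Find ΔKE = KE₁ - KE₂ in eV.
1.3100 eV

Using KE_max = hc/λ - φ for each metal:

Photon energy: E = hc/λ = 10.3926 eV

For metal A (φ₁ = 3.42 eV):
KE₁ = E - φ₁ = 10.3926 - 3.42 = 6.9726 eV

For surface S (φ₂ = 4.73 eV):
KE₂ = E - φ₂ = 10.3926 - 4.73 = 5.6626 eV

Difference:
ΔKE = KE₁ - KE₂ = 6.9726 - 5.6626 = 1.3100 eV

Note: The difference equals the difference in work functions: 4.73 - 3.42 = 1.31 eV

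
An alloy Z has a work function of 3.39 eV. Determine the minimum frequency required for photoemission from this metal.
8.1970e+14 Hz

The threshold frequency is when the photon energy equals the work function:
hf₀ = φ

Solving for f₀:
f₀ = φ/h = (3.39 eV × 1.602×10⁻¹⁹ J/eV) / (6.626×10⁻³⁴ J·s)
f₀ = 8.1970e+14 Hz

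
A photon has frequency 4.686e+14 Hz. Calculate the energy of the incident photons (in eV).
1.9380 eV

Using E = hf:

E = hf = (6.626×10⁻³⁴ J·s)(4.686e+14 Hz)
E = 1.9380 eV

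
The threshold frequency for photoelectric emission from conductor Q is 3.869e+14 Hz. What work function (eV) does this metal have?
1.60 eV

At the threshold frequency, photon energy equals work function:
φ = hf₀

Calculating:
φ = (6.626×10⁻³⁴ J·s)(3.869e+14 Hz)
φ = 1.60 eV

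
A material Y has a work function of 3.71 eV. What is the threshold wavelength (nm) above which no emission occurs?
334.19 nm

The threshold wavelength is when the photon energy equals the work function:
hc/λ₀ = φ

Solving for λ₀:
λ₀ = hc/φ = (6.626×10⁻³⁴ J·s)(3×10⁸ m/s) / (3.71 eV × 1.602×10⁻¹⁹ J/eV)
λ₀ = 334.19 nm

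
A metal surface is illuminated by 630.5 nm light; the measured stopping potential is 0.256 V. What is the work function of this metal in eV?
1.71 eV

The stopping potential gives the maximum kinetic energy: KE_max = eV_s = 0.256 eV

From Einstein's photoelectric equation: KE_max = hc/λ - φ
Rearranging: φ = hc/λ - KE_max

Calculate photon energy:
E_photon = hc/λ = (6.626×10⁻³⁴ J·s)(3×10⁸ m/s) / (630.5×10⁻⁹ m) = 1.9664 eV

Therefore:
φ = 1.9664 - 0.256 = 1.71 eV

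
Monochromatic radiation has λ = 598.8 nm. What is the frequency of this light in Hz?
5.0066e+14 Hz

Using the wave equation: c = fλ

Solving for frequency:
f = c/λ = (3×10⁸ m/s) / (598.8×10⁻⁹ m)
f = 5.0066e+14 Hz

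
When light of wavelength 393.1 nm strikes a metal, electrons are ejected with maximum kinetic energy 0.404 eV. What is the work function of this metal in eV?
2.75 eV

From Einstein's photoelectric equation: KE_max = hf - φ = hc/λ - φ

Rearranging for φ:
φ = hc/λ - KE_max

Calculate photon energy:
E_photon = hc/λ = 3.1540 eV

Therefore:
φ = 3.1540 - 0.404 = 2.75 eV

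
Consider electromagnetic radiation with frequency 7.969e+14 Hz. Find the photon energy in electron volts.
3.2957 eV

Using E = hf:

E = hf = (6.626×10⁻³⁴ J·s)(7.969e+14 Hz)
E = 3.2957 eV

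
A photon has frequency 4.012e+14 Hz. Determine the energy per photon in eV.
1.6592 eV

Using E = hf:

E = hf = (6.626×10⁻³⁴ J·s)(4.012e+14 Hz)
E = 1.6592 eV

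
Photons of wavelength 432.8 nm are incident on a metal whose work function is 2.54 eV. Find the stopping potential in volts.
0.3247 V

The stopping potential V_s satisfies: eV_s = KE_max

First, find KE_max using Einstein's equation:
E_photon = hc/λ = 2.8647 eV
KE_max = E_photon - φ = 2.8647 - 2.54 = 0.3247 eV

Since eV_s = KE_max:
V_s = KE_max/e = 0.3247 V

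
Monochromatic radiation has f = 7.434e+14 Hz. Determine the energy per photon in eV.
3.0745 eV

Using E = hf:

E = hf = (6.626×10⁻³⁴ J·s)(7.434e+14 Hz)
E = 3.0745 eV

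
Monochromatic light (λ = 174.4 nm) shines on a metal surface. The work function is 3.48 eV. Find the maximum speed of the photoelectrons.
1.1299e+06 m/s

First, find the maximum kinetic energy:
E_photon = hc/λ = 7.1092 eV
KE_max = E_photon - φ = 7.1092 - 3.48 = 3.6292 eV

Convert to Joules: KE_max = 3.6292 × 1.602×10⁻¹⁹ J = 5.8146e-19 J

Then use KE = ½mv² to find velocity:
v = √(2·KE/m) = √(2 × 5.8146e-19 J / 9.109e-31 kg)
v = 1.1299e+06 m/s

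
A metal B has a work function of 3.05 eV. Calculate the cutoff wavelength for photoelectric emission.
406.51 nm

The threshold wavelength is when the photon energy equals the work function:
hc/λ₀ = φ

Solving for λ₀:
λ₀ = hc/φ = (6.626×10⁻³⁴ J·s)(3×10⁸ m/s) / (3.05 eV × 1.602×10⁻¹⁹ J/eV)
λ₀ = 406.51 nm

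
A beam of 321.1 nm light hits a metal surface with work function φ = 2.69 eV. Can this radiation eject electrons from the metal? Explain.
Yes

For photoemission, the photon energy must exceed the work function.

Photon energy: E = hc/λ = 3.8612 eV
Work function: φ = 2.69 eV

Since E_photon (3.8612 eV) > φ (2.69 eV), photoemission WILL occur.
The threshold wavelength is λ₀ = hc/φ = 460.9 nm.
Since 321.1 nm < 460.9 nm, the light has sufficient energy.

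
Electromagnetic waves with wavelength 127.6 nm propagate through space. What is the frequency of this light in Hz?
2.3495e+15 Hz

Using the wave equation: c = fλ

Solving for frequency:
f = c/λ = (3×10⁸ m/s) / (127.6×10⁻⁹ m)
f = 2.3495e+15 Hz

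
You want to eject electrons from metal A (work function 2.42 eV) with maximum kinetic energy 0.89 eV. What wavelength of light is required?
374.57 nm

From Einstein's equation: KE_max = hc/λ - φ

Rearranging for λ:
hc/λ = KE_max + φ
λ = hc/(KE_max + φ)

Required photon energy:
E_photon = KE_max + φ = 0.89 + 2.42 = 3.31 eV

Required wavelength:
λ = hc/E_photon = (6.626×10⁻³⁴)(3×10⁸) / (3.31 × 1.602×10⁻¹⁹)
λ = 374.57 nm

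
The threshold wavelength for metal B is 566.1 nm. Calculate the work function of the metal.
2.19 eV

At the threshold wavelength, photon energy equals work function:
φ = hc/λ₀

Calculating:
φ = (6.626×10⁻³⁴ J·s)(3×10⁸ m/s) / (566.1×10⁻⁹ m)
φ = 2.19 eV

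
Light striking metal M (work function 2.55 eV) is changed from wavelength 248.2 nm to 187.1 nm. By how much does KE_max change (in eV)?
1.6313 eV

Using Einstein's equation: KE_max = hc/λ - φ

For λ₁ = 248.2 nm:
KE₁ = hc/λ₁ - φ = 4.9953 - 2.55 = 2.4453 eV

For λ₂ = 187.1 nm:
KE₂ = hc/λ₂ - φ = 6.6266 - 2.55 = 4.0766 eV

Change in KE:
ΔKE = KE₂ - KE₁ = 4.0766 - 2.4453 = 1.6313 eV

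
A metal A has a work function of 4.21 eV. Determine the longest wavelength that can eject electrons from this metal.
294.50 nm

The threshold wavelength is when the photon energy equals the work function:
hc/λ₀ = φ

Solving for λ₀:
λ₀ = hc/φ = (6.626×10⁻³⁴ J·s)(3×10⁸ m/s) / (4.21 eV × 1.602×10⁻¹⁹ J/eV)
λ₀ = 294.50 nm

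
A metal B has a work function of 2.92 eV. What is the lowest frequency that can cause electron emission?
7.0605e+14 Hz

The threshold frequency is when the photon energy equals the work function:
hf₀ = φ

Solving for f₀:
f₀ = φ/h = (2.92 eV × 1.602×10⁻¹⁹ J/eV) / (6.626×10⁻³⁴ J·s)
f₀ = 7.0605e+14 Hz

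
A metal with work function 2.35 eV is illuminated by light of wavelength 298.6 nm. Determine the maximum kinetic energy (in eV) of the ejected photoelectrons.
1.8022 eV

Using Einstein's photoelectric equation: KE_max = hf - φ = hc/λ - φ

First, calculate the photon energy:
E_photon = hc/λ = (6.626×10⁻³⁴ J·s)(3×10⁸ m/s) / (298.6×10⁻⁹ m)
E_photon = 4.1522 eV

Then, the maximum kinetic energy:
KE_max = E_photon - φ = 4.1522 eV - 2.35 eV = 1.8022 eV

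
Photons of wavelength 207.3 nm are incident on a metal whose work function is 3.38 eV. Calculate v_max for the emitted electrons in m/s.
9.5651e+05 m/s

First, find the maximum kinetic energy:
E_photon = hc/λ = 5.9809 eV
KE_max = E_photon - φ = 5.9809 - 3.38 = 2.6009 eV

Convert to Joules: KE_max = 2.6009 × 1.602×10⁻¹⁹ J = 4.1671e-19 J

Then use KE = ½mv² to find velocity:
v = √(2·KE/m) = √(2 × 4.1671e-19 J / 9.109e-31 kg)
v = 9.5651e+05 m/s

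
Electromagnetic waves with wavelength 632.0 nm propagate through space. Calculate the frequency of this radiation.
4.7436e+14 Hz

Using the wave equation: c = fλ

Solving for frequency:
f = c/λ = (3×10⁸ m/s) / (632.0×10⁻⁹ m)
f = 4.7436e+14 Hz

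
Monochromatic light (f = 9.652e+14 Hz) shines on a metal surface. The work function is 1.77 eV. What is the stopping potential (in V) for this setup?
2.2217 V

The stopping potential V_s satisfies: eV_s = KE_max

First, find KE_max using Einstein's equation:
E_photon = hf = (6.626×10⁻³⁴ J·s)(9.652e+14 Hz) = 3.9917 eV
KE_max = E_photon - φ = 3.9917 - 1.77 = 2.2217 eV

Since eV_s = KE_max:
V_s = KE_max/e = 2.2217 V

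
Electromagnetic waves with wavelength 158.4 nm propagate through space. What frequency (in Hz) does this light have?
1.8926e+15 Hz

Using the wave equation: c = fλ

Solving for frequency:
f = c/λ = (3×10⁸ m/s) / (158.4×10⁻⁹ m)
f = 1.8926e+15 Hz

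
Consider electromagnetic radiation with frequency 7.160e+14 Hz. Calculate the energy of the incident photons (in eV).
2.9611 eV

Using E = hf:

E = hf = (6.626×10⁻³⁴ J·s)(7.160e+14 Hz)
E = 2.9611 eV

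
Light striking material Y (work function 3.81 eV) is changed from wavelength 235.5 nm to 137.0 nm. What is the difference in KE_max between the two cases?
3.7852 eV

Using Einstein's equation: KE_max = hc/λ - φ

For λ₁ = 235.5 nm:
KE₁ = hc/λ₁ - φ = 5.2647 - 3.81 = 1.4547 eV

For λ₂ = 137.0 nm:
KE₂ = hc/λ₂ - φ = 9.0499 - 3.81 = 5.2399 eV

Change in KE:
ΔKE = KE₂ - KE₁ = 5.2399 - 1.4547 = 3.7852 eV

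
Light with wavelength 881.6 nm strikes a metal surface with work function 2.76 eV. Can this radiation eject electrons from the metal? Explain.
No

For photoemission, the photon energy must exceed the work function.

Photon energy: E = hc/λ = 1.4064 eV
Work function: φ = 2.76 eV

Since E_photon (1.4064 eV) < φ (2.76 eV), photoemission will NOT occur.
The threshold wavelength is λ₀ = hc/φ = 449.2 nm.
Since 881.6 nm > 449.2 nm, the photons lack sufficient energy.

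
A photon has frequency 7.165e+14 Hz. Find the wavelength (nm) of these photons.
418.41 nm

Using the wave equation: c = fλ

Solving for wavelength:
λ = c/f = (3×10⁸ m/s) / (7.165e+14 Hz)
λ = 418.41 nm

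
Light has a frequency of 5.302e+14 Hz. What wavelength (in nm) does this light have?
565.43 nm

Using the wave equation: c = fλ

Solving for wavelength:
λ = c/f = (3×10⁸ m/s) / (5.302e+14 Hz)
λ = 565.43 nm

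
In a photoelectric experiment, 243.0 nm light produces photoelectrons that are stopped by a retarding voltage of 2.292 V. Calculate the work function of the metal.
2.81 eV

The stopping potential gives the maximum kinetic energy: KE_max = eV_s = 2.292 eV

From Einstein's photoelectric equation: KE_max = hc/λ - φ
Rearranging: φ = hc/λ - KE_max

Calculate photon energy:
E_photon = hc/λ = (6.626×10⁻³⁴ J·s)(3×10⁸ m/s) / (243.0×10⁻⁹ m) = 5.1022 eV

Therefore:
φ = 5.1022 - 2.292 = 2.81 eV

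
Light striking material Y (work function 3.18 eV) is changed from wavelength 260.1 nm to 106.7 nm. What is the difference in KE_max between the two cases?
6.8531 eV

Using Einstein's equation: KE_max = hc/λ - φ

For λ₁ = 260.1 nm:
KE₁ = hc/λ₁ - φ = 4.7668 - 3.18 = 1.5868 eV

For λ₂ = 106.7 nm:
KE₂ = hc/λ₂ - φ = 11.6199 - 3.18 = 8.4399 eV

Change in KE:
ΔKE = KE₂ - KE₁ = 8.4399 - 1.5868 = 6.8531 eV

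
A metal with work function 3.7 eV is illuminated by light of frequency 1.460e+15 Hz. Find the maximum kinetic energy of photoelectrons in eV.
2.3381 eV

Using Einstein's photoelectric equation: KE_max = hf - φ

First, calculate the photon energy:
E_photon = hf = (6.626×10⁻³⁴ J·s)(1.460e+15 Hz)
E_photon = 6.0381 eV

Then, the maximum kinetic energy:
KE_max = E_photon - φ = 6.0381 eV - 3.7 eV = 2.3381 eV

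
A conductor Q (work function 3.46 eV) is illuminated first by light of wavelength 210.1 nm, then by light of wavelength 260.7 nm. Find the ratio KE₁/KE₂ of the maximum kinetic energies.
1.8839

Using Einstein's equation: KE_max = hc/λ - φ

For λ₁ = 210.1 nm:
E₁ = hc/λ₁ = 5.9012 eV
KE₁ = E₁ - φ = 5.9012 - 3.46 = 2.4412 eV

For λ₂ = 260.7 nm:
E₂ = hc/λ₂ = 4.7558 eV
KE₂ = E₂ - φ = 4.7558 - 3.46 = 1.2958 eV

Ratio: KE₁/KE₂ = 2.4412/1.2958 = 1.8839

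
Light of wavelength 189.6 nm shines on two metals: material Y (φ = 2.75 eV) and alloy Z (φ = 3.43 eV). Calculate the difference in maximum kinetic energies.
0.6800 eV

Using KE_max = hc/λ - φ for each metal:

Photon energy: E = hc/λ = 6.5393 eV

For material Y (φ₁ = 2.75 eV):
KE₁ = E - φ₁ = 6.5393 - 2.75 = 3.7893 eV

For alloy Z (φ₂ = 3.43 eV):
KE₂ = E - φ₂ = 6.5393 - 3.43 = 3.1093 eV

Difference:
ΔKE = KE₁ - KE₂ = 3.7893 - 3.1093 = 0.6800 eV

Note: The difference equals the difference in work functions: 3.43 - 2.75 = 0.68 eV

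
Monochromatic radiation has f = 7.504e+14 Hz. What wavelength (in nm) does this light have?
399.51 nm

Using the wave equation: c = fλ

Solving for wavelength:
λ = c/f = (3×10⁸ m/s) / (7.504e+14 Hz)
λ = 399.51 nm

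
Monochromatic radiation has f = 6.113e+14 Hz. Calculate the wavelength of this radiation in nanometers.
490.42 nm

Using the wave equation: c = fλ

Solving for wavelength:
λ = c/f = (3×10⁸ m/s) / (6.113e+14 Hz)
λ = 490.42 nm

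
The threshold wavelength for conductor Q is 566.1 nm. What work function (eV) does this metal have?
2.19 eV

At the threshold wavelength, photon energy equals work function:
φ = hc/λ₀

Calculating:
φ = (6.626×10⁻³⁴ J·s)(3×10⁸ m/s) / (566.1×10⁻⁹ m)
φ = 2.19 eV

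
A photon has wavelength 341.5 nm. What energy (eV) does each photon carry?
3.6306 eV

Using E = hf = hc/λ:

E = hc/λ = (6.626×10⁻³⁴ J·s)(3×10⁸ m/s) / (341.5×10⁻⁹ m)
E = 3.6306 eV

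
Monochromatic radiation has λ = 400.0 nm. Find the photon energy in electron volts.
3.0996 eV

Using E = hf = hc/λ:

E = hc/λ = (6.626×10⁻³⁴ J·s)(3×10⁸ m/s) / (400.0×10⁻⁹ m)
E = 3.0996 eV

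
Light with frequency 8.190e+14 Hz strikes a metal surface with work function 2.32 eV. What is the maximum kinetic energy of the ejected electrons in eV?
1.0671 eV

Using Einstein's photoelectric equation: KE_max = hf - φ

First, calculate the photon energy:
E_photon = hf = (6.626×10⁻³⁴ J·s)(8.190e+14 Hz)
E_photon = 3.3871 eV

Then, the maximum kinetic energy:
KE_max = E_photon - φ = 3.3871 eV - 2.32 eV = 1.0671 eV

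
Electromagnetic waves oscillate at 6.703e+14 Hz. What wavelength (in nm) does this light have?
447.25 nm

Using the wave equation: c = fλ

Solving for wavelength:
λ = c/f = (3×10⁸ m/s) / (6.703e+14 Hz)
λ = 447.25 nm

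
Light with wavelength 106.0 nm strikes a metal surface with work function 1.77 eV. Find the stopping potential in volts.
9.9266 V

The stopping potential V_s satisfies: eV_s = KE_max

First, find KE_max using Einstein's equation:
E_photon = hc/λ = 11.6966 eV
KE_max = E_photon - φ = 11.6966 - 1.77 = 9.9266 eV

Since eV_s = KE_max:
V_s = KE_max/e = 9.9266 V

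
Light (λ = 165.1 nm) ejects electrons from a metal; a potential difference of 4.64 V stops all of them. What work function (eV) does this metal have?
2.87 eV

The stopping potential gives the maximum kinetic energy: KE_max = eV_s = 4.64 eV

From Einstein's photoelectric equation: KE_max = hc/λ - φ
Rearranging: φ = hc/λ - KE_max

Calculate photon energy:
E_photon = hc/λ = (6.626×10⁻³⁴ J·s)(3×10⁸ m/s) / (165.1×10⁻⁹ m) = 7.5096 eV

Therefore:
φ = 7.5096 - 4.64 = 2.87 eV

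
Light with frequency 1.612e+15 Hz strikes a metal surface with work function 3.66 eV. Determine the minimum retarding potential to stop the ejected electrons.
3.0067 V

The stopping potential V_s satisfies: eV_s = KE_max

First, find KE_max using Einstein's equation:
E_photon = hf = (6.626×10⁻³⁴ J·s)(1.612e+15 Hz) = 6.6667 eV
KE_max = E_photon - φ = 6.6667 - 3.66 = 3.0067 eV

Since eV_s = KE_max:
V_s = KE_max/e = 3.0067 V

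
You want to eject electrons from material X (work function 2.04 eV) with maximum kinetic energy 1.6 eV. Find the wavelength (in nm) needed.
340.62 nm

From Einstein's equation: KE_max = hc/λ - φ

Rearranging for λ:
hc/λ = KE_max + φ
λ = hc/(KE_max + φ)

Required photon energy:
E_photon = KE_max + φ = 1.6 + 2.04 = 3.64 eV

Required wavelength:
λ = hc/E_photon = (6.626×10⁻³⁴)(3×10⁸) / (3.64 × 1.602×10⁻¹⁹)
λ = 340.62 nm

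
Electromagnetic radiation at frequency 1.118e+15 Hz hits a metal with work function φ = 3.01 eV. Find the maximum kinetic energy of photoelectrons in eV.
1.6137 eV

Using Einstein's photoelectric equation: KE_max = hf - φ

First, calculate the photon energy:
E_photon = hf = (6.626×10⁻³⁴ J·s)(1.118e+15 Hz)
E_photon = 4.6237 eV

Then, the maximum kinetic energy:
KE_max = E_photon - φ = 4.6237 eV - 3.01 eV = 1.6137 eV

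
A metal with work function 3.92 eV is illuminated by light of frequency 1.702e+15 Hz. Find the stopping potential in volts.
3.1189 V

The stopping potential V_s satisfies: eV_s = KE_max

First, find KE_max using Einstein's equation:
E_photon = hf = (6.626×10⁻³⁴ J·s)(1.702e+15 Hz) = 7.0389 eV
KE_max = E_photon - φ = 7.0389 - 3.92 = 3.1189 eV

Since eV_s = KE_max:
V_s = KE_max/e = 3.1189 V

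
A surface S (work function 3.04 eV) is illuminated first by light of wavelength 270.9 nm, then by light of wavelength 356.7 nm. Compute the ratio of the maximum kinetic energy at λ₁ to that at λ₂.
3.5257

Using Einstein's equation: KE_max = hc/λ - φ

For λ₁ = 270.9 nm:
E₁ = hc/λ₁ = 4.5768 eV
KE₁ = E₁ - φ = 4.5768 - 3.04 = 1.5368 eV

For λ₂ = 356.7 nm:
E₂ = hc/λ₂ = 3.4759 eV
KE₂ = E₂ - φ = 3.4759 - 3.04 = 0.4359 eV

Ratio: KE₁/KE₂ = 1.5368/0.4359 = 3.5257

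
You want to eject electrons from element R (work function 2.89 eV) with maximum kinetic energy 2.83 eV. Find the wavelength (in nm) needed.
216.76 nm

From Einstein's equation: KE_max = hc/λ - φ

Rearranging for λ:
hc/λ = KE_max + φ
λ = hc/(KE_max + φ)

Required photon energy:
E_photon = KE_max + φ = 2.83 + 2.89 = 5.72 eV

Required wavelength:
λ = hc/E_photon = (6.626×10⁻³⁴)(3×10⁸) / (5.72 × 1.602×10⁻¹⁹)
λ = 216.76 nm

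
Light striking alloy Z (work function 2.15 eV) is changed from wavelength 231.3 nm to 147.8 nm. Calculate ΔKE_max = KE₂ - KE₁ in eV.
3.0283 eV

Using Einstein's equation: KE_max = hc/λ - φ

For λ₁ = 231.3 nm:
KE₁ = hc/λ₁ - φ = 5.3603 - 2.15 = 3.2103 eV

For λ₂ = 147.8 nm:
KE₂ = hc/λ₂ - φ = 8.3886 - 2.15 = 6.2386 eV

Change in KE:
ΔKE = KE₂ - KE₁ = 6.2386 - 3.2103 = 3.0283 eV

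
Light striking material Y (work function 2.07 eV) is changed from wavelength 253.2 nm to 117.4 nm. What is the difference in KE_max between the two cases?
5.6641 eV

Using Einstein's equation: KE_max = hc/λ - φ

For λ₁ = 253.2 nm:
KE₁ = hc/λ₁ - φ = 4.8967 - 2.07 = 2.8267 eV

For λ₂ = 117.4 nm:
KE₂ = hc/λ₂ - φ = 10.5608 - 2.07 = 8.4908 eV

Change in KE:
ΔKE = KE₂ - KE₁ = 8.4908 - 2.8267 = 5.6641 eV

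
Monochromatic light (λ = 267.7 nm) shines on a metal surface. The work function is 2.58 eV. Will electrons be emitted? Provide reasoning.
Yes

For photoemission, the photon energy must exceed the work function.

Photon energy: E = hc/λ = 4.6315 eV
Work function: φ = 2.58 eV

Since E_photon (4.6315 eV) > φ (2.58 eV), photoemission WILL occur.
The threshold wavelength is λ₀ = hc/φ = 480.6 nm.
Since 267.7 nm < 480.6 nm, the light has sufficient energy.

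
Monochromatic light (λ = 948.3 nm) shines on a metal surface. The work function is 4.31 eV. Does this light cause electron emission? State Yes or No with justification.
No

For photoemission, the photon energy must exceed the work function.

Photon energy: E = hc/λ = 1.3074 eV
Work function: φ = 4.31 eV

Since E_photon (1.3074 eV) < φ (4.31 eV), photoemission will NOT occur.
The threshold wavelength is λ₀ = hc/φ = 287.7 nm.
Since 948.3 nm > 287.7 nm, the photons lack sufficient energy.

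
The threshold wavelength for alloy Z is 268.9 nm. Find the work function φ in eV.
4.61 eV

At the threshold wavelength, photon energy equals work function:
φ = hc/λ₀

Calculating:
φ = (6.626×10⁻³⁴ J·s)(3×10⁸ m/s) / (268.9×10⁻⁹ m)
φ = 4.61 eV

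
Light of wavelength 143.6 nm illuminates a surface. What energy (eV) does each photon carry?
8.6340 eV

Using E = hf = hc/λ:

E = hc/λ = (6.626×10⁻³⁴ J·s)(3×10⁸ m/s) / (143.6×10⁻⁹ m)
E = 8.6340 eV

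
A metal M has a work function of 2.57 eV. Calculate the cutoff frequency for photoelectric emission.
6.2142e+14 Hz

The threshold frequency is when the photon energy equals the work function:
hf₀ = φ

Solving for f₀:
f₀ = φ/h = (2.57 eV × 1.602×10⁻¹⁹ J/eV) / (6.626×10⁻³⁴ J·s)
f₀ = 6.2142e+14 Hz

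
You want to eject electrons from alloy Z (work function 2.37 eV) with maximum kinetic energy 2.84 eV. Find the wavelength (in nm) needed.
237.97 nm

From Einstein's equation: KE_max = hc/λ - φ

Rearranging for λ:
hc/λ = KE_max + φ
λ = hc/(KE_max + φ)

Required photon energy:
E_photon = KE_max + φ = 2.84 + 2.37 = 5.21 eV

Required wavelength:
λ = hc/E_photon = (6.626×10⁻³⁴)(3×10⁸) / (5.21 × 1.602×10⁻¹⁹)
λ = 237.97 nm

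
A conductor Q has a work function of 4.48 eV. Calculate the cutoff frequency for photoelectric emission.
1.0833e+15 Hz

The threshold frequency is when the photon energy equals the work function:
hf₀ = φ

Solving for f₀:
f₀ = φ/h = (4.48 eV × 1.602×10⁻¹⁹ J/eV) / (6.626×10⁻³⁴ J·s)
f₀ = 1.0833e+15 Hz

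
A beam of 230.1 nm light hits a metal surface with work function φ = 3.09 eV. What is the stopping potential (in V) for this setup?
2.2983 V

The stopping potential V_s satisfies: eV_s = KE_max

First, find KE_max using Einstein's equation:
E_photon = hc/λ = 5.3883 eV
KE_max = E_photon - φ = 5.3883 - 3.09 = 2.2983 eV

Since eV_s = KE_max:
V_s = KE_max/e = 2.2983 V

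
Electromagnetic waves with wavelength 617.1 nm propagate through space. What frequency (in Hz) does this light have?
4.8581e+14 Hz

Using the wave equation: c = fλ

Solving for frequency:
f = c/λ = (3×10⁸ m/s) / (617.1×10⁻⁹ m)
f = 4.8581e+14 Hz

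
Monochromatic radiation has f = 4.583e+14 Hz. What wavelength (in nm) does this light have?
654.14 nm

Using the wave equation: c = fλ

Solving for wavelength:
λ = c/f = (3×10⁸ m/s) / (4.583e+14 Hz)
λ = 654.14 nm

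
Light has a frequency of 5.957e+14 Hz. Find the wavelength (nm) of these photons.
503.26 nm

Using the wave equation: c = fλ

Solving for wavelength:
λ = c/f = (3×10⁸ m/s) / (5.957e+14 Hz)
λ = 503.26 nm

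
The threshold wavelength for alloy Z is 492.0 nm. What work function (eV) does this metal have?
2.52 eV

At the threshold wavelength, photon energy equals work function:
φ = hc/λ₀

Calculating:
φ = (6.626×10⁻³⁴ J·s)(3×10⁸ m/s) / (492.0×10⁻⁹ m)
φ = 2.52 eV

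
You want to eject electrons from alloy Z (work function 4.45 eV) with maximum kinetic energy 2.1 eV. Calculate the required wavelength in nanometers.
189.29 nm

From Einstein's equation: KE_max = hc/λ - φ

Rearranging for λ:
hc/λ = KE_max + φ
λ = hc/(KE_max + φ)

Required photon energy:
E_photon = KE_max + φ = 2.1 + 4.45 = 6.55 eV

Required wavelength:
λ = hc/E_photon = (6.626×10⁻³⁴)(3×10⁸) / (6.55 × 1.602×10⁻¹⁹)
λ = 189.29 nm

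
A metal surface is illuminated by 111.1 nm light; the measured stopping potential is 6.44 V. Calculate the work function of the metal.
4.72 eV

The stopping potential gives the maximum kinetic energy: KE_max = eV_s = 6.44 eV

From Einstein's photoelectric equation: KE_max = hc/λ - φ
Rearranging: φ = hc/λ - KE_max

Calculate photon energy:
E_photon = hc/λ = (6.626×10⁻³⁴ J·s)(3×10⁸ m/s) / (111.1×10⁻⁹ m) = 11.1597 eV

Therefore:
φ = 11.1597 - 6.44 = 4.72 eV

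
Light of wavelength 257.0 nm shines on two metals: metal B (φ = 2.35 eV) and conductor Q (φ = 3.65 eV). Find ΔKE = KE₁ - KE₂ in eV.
1.3000 eV

Using KE_max = hc/λ - φ for each metal:

Photon energy: E = hc/λ = 4.8243 eV

For metal B (φ₁ = 2.35 eV):
KE₁ = E - φ₁ = 4.8243 - 2.35 = 2.4743 eV

For conductor Q (φ₂ = 3.65 eV):
KE₂ = E - φ₂ = 4.8243 - 3.65 = 1.1743 eV

Difference:
ΔKE = KE₁ - KE₂ = 2.4743 - 1.1743 = 1.3000 eV

Note: The difference equals the difference in work functions: 3.65 - 2.35 = 1.30 eV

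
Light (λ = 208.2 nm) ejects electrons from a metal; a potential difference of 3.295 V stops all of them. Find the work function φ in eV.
2.66 eV

The stopping potential gives the maximum kinetic energy: KE_max = eV_s = 3.295 eV

From Einstein's photoelectric equation: KE_max = hc/λ - φ
Rearranging: φ = hc/λ - KE_max

Calculate photon energy:
E_photon = hc/λ = (6.626×10⁻³⁴ J·s)(3×10⁸ m/s) / (208.2×10⁻⁹ m) = 5.9551 eV

Therefore:
φ = 5.9551 - 3.295 = 2.66 eV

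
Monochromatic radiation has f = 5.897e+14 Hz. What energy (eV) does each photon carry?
2.4388 eV

Using E = hf:

E = hf = (6.626×10⁻³⁴ J·s)(5.897e+14 Hz)
E = 2.4388 eV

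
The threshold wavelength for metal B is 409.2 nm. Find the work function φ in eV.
3.03 eV

At the threshold wavelength, photon energy equals work function:
φ = hc/λ₀

Calculating:
φ = (6.626×10⁻³⁴ J·s)(3×10⁸ m/s) / (409.2×10⁻⁹ m)
φ = 3.03 eV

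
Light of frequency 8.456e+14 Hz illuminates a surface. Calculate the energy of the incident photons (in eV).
3.4971 eV

Using E = hf:

E = hf = (6.626×10⁻³⁴ J·s)(8.456e+14 Hz)
E = 3.4971 eV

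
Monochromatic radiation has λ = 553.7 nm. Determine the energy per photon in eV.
2.2392 eV

Using E = hf = hc/λ:

E = hc/λ = (6.626×10⁻³⁴ J·s)(3×10⁸ m/s) / (553.7×10⁻⁹ m)
E = 2.2392 eV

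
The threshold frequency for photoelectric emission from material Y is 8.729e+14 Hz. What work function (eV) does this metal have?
3.61 eV

At the threshold frequency, photon energy equals work function:
φ = hf₀

Calculating:
φ = (6.626×10⁻³⁴ J·s)(8.729e+14 Hz)
φ = 3.61 eV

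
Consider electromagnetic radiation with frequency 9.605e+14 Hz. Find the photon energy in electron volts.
3.9723 eV

Using E = hf:

E = hf = (6.626×10⁻³⁴ J·s)(9.605e+14 Hz)
E = 3.9723 eV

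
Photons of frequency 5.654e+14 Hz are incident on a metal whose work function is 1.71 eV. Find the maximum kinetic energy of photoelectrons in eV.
0.6283 eV

Using Einstein's photoelectric equation: KE_max = hf - φ

First, calculate the photon energy:
E_photon = hf = (6.626×10⁻³⁴ J·s)(5.654e+14 Hz)
E_photon = 2.3383 eV

Then, the maximum kinetic energy:
KE_max = E_photon - φ = 2.3383 eV - 1.71 eV = 0.6283 eV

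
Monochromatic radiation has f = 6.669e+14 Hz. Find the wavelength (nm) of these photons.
449.53 nm

Using the wave equation: c = fλ

Solving for wavelength:
λ = c/f = (3×10⁸ m/s) / (6.669e+14 Hz)
λ = 449.53 nm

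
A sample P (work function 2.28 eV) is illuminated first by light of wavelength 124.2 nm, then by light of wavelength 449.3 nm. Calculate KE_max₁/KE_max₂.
16.0640

Using Einstein's equation: KE_max = hc/λ - φ

For λ₁ = 124.2 nm:
E₁ = hc/λ₁ = 9.9826 eV
KE₁ = E₁ - φ = 9.9826 - 2.28 = 7.7026 eV

For λ₂ = 449.3 nm:
E₂ = hc/λ₂ = 2.7595 eV
KE₂ = E₂ - φ = 2.7595 - 2.28 = 0.4795 eV

Ratio: KE₁/KE₂ = 7.7026/0.4795 = 16.0640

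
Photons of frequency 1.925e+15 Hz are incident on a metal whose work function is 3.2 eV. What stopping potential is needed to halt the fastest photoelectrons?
4.7612 V

The stopping potential V_s satisfies: eV_s = KE_max

First, find KE_max using Einstein's equation:
E_photon = hf = (6.626×10⁻³⁴ J·s)(1.925e+15 Hz) = 7.9612 eV
KE_max = E_photon - φ = 7.9612 - 3.2 = 4.7612 eV

Since eV_s = KE_max:
V_s = KE_max/e = 4.7612 V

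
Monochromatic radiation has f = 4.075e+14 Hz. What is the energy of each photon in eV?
1.6853 eV

Using E = hf:

E = hf = (6.626×10⁻³⁴ J·s)(4.075e+14 Hz)
E = 1.6853 eV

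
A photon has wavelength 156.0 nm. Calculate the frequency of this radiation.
1.9217e+15 Hz

Using the wave equation: c = fλ

Solving for frequency:
f = c/λ = (3×10⁸ m/s) / (156.0×10⁻⁹ m)
f = 1.9217e+15 Hz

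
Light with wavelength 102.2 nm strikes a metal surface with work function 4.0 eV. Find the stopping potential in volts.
8.1315 V

The stopping potential V_s satisfies: eV_s = KE_max

First, find KE_max using Einstein's equation:
E_photon = hc/λ = 12.1315 eV
KE_max = E_photon - φ = 12.1315 - 4.0 = 8.1315 eV

Since eV_s = KE_max:
V_s = KE_max/e = 8.1315 V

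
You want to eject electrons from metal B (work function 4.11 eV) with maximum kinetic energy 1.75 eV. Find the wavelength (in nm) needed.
211.58 nm

From Einstein's equation: KE_max = hc/λ - φ

Rearranging for λ:
hc/λ = KE_max + φ
λ = hc/(KE_max + φ)

Required photon energy:
E_photon = KE_max + φ = 1.75 + 4.11 = 5.86 eV

Required wavelength:
λ = hc/E_photon = (6.626×10⁻³⁴)(3×10⁸) / (5.86 × 1.602×10⁻¹⁹)
λ = 211.58 nm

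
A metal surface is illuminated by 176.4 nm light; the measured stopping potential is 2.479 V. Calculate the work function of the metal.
4.55 eV

The stopping potential gives the maximum kinetic energy: KE_max = eV_s = 2.479 eV

From Einstein's photoelectric equation: KE_max = hc/λ - φ
Rearranging: φ = hc/λ - KE_max

Calculate photon energy:
E_photon = hc/λ = (6.626×10⁻³⁴ J·s)(3×10⁸ m/s) / (176.4×10⁻⁹ m) = 7.0286 eV

Therefore:
φ = 7.0286 - 2.479 = 4.55 eV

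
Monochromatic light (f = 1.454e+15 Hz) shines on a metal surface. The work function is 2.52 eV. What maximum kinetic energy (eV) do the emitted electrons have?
3.4933 eV

Using Einstein's photoelectric equation: KE_max = hf - φ

First, calculate the photon energy:
E_photon = hf = (6.626×10⁻³⁴ J·s)(1.454e+15 Hz)
E_photon = 6.0133 eV

Then, the maximum kinetic energy:
KE_max = E_photon - φ = 6.0133 eV - 2.52 eV = 3.4933 eV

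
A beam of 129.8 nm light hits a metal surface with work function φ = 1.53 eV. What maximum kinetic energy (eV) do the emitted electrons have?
8.0219 eV

Using Einstein's photoelectric equation: KE_max = hf - φ = hc/λ - φ

First, calculate the photon energy:
E_photon = hc/λ = (6.626×10⁻³⁴ J·s)(3×10⁸ m/s) / (129.8×10⁻⁹ m)
E_photon = 9.5519 eV

Then, the maximum kinetic energy:
KE_max = E_photon - φ = 9.5519 eV - 1.53 eV = 8.0219 eV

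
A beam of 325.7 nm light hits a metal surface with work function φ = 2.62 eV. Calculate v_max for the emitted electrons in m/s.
6.4609e+05 m/s

First, find the maximum kinetic energy:
E_photon = hc/λ = 3.8067 eV
KE_max = E_photon - φ = 3.8067 - 2.62 = 1.1867 eV

Convert to Joules: KE_max = 1.1867 × 1.602×10⁻¹⁹ J = 1.9013e-19 J

Then use KE = ½mv² to find velocity:
v = √(2·KE/m) = √(2 × 1.9013e-19 J / 9.109e-31 kg)
v = 6.4609e+05 m/s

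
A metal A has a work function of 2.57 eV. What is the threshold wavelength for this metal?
482.43 nm

The threshold wavelength is when the photon energy equals the work function:
hc/λ₀ = φ

Solving for λ₀:
λ₀ = hc/φ = (6.626×10⁻³⁴ J·s)(3×10⁸ m/s) / (2.57 eV × 1.602×10⁻¹⁹ J/eV)
λ₀ = 482.43 nm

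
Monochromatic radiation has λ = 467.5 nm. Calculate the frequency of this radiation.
6.4127e+14 Hz

Using the wave equation: c = fλ

Solving for frequency:
f = c/λ = (3×10⁸ m/s) / (467.5×10⁻⁹ m)
f = 6.4127e+14 Hz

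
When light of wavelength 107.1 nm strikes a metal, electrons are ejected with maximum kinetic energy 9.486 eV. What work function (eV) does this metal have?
2.09 eV

From Einstein's photoelectric equation: KE_max = hf - φ = hc/λ - φ

Rearranging for φ:
φ = hc/λ - KE_max

Calculate photon energy:
E_photon = hc/λ = 11.5765 eV

Therefore:
φ = 11.5765 - 9.486 = 2.09 eV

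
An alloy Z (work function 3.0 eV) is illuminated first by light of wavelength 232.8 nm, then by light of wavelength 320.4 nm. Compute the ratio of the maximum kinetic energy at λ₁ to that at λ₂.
2.6743

Using Einstein's equation: KE_max = hc/λ - φ

For λ₁ = 232.8 nm:
E₁ = hc/λ₁ = 5.3258 eV
KE₁ = E₁ - φ = 5.3258 - 3.0 = 2.3258 eV

For λ₂ = 320.4 nm:
E₂ = hc/λ₂ = 3.8697 eV
KE₂ = E₂ - φ = 3.8697 - 3.0 = 0.8697 eV

Ratio: KE₁/KE₂ = 2.3258/0.8697 = 2.6743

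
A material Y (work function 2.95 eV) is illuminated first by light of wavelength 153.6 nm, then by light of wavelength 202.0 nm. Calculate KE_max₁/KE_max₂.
1.6067

Using Einstein's equation: KE_max = hc/λ - φ

For λ₁ = 153.6 nm:
E₁ = hc/λ₁ = 8.0719 eV
KE₁ = E₁ - φ = 8.0719 - 2.95 = 5.1219 eV

For λ₂ = 202.0 nm:
E₂ = hc/λ₂ = 6.1378 eV
KE₂ = E₂ - φ = 6.1378 - 2.95 = 3.1878 eV

Ratio: KE₁/KE₂ = 5.1219/3.1878 = 1.6067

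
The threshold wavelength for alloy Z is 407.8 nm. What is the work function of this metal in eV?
3.04 eV

At the threshold wavelength, photon energy equals work function:
φ = hc/λ₀

Calculating:
φ = (6.626×10⁻³⁴ J·s)(3×10⁸ m/s) / (407.8×10⁻⁹ m)
φ = 3.04 eV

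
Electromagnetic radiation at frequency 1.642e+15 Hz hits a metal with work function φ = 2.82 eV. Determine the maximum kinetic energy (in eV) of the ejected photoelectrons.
3.9708 eV

Using Einstein's photoelectric equation: KE_max = hf - φ

First, calculate the photon energy:
E_photon = hf = (6.626×10⁻³⁴ J·s)(1.642e+15 Hz)
E_photon = 6.7908 eV

Then, the maximum kinetic energy:
KE_max = E_photon - φ = 6.7908 eV - 2.82 eV = 3.9708 eV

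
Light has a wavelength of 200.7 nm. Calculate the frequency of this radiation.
1.4937e+15 Hz

Using the wave equation: c = fλ

Solving for frequency:
f = c/λ = (3×10⁸ m/s) / (200.7×10⁻⁹ m)
f = 1.4937e+15 Hz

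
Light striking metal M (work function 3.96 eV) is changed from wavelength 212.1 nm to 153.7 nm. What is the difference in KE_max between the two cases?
2.2211 eV

Using Einstein's equation: KE_max = hc/λ - φ

For λ₁ = 212.1 nm:
KE₁ = hc/λ₁ - φ = 5.8456 - 3.96 = 1.8856 eV

For λ₂ = 153.7 nm:
KE₂ = hc/λ₂ - φ = 8.0666 - 3.96 = 4.1066 eV

Change in KE:
ΔKE = KE₂ - KE₁ = 4.1066 - 1.8856 = 2.2211 eV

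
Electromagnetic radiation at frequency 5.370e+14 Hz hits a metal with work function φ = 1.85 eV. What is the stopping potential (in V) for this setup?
0.3709 V

The stopping potential V_s satisfies: eV_s = KE_max

First, find KE_max using Einstein's equation:
E_photon = hf = (6.626×10⁻³⁴ J·s)(5.370e+14 Hz) = 2.2209 eV
KE_max = E_photon - φ = 2.2209 - 1.85 = 0.3709 eV

Since eV_s = KE_max:
V_s = KE_max/e = 0.3709 V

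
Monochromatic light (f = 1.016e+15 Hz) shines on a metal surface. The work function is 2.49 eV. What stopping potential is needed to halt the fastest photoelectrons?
1.7118 V

The stopping potential V_s satisfies: eV_s = KE_max

First, find KE_max using Einstein's equation:
E_photon = hf = (6.626×10⁻³⁴ J·s)(1.016e+15 Hz) = 4.2018 eV
KE_max = E_photon - φ = 4.2018 - 2.49 = 1.7118 eV

Since eV_s = KE_max:
V_s = KE_max/e = 1.7118 V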